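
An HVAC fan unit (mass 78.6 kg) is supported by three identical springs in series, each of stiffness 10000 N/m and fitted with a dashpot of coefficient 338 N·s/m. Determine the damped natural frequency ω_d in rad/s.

6.15 rad/s

Series springs: 1/k_eq = 3/10000, so k_eq = 10000/3 = 3333 N/m.
ω_n = √(k_eq/m) = √(3333/78.6) = 6.512 rad/s.
Critical damping c_c = 2√(k_eq·m) = 2√(3333 × 78.6) = 1024 N·s/m, so ζ = c/c_c = 338/1024 = 0.3302.
ω_d = ω_n√(1 − ζ²) = 6.512 × √(1 − 0.109) = 6.147 rad/s.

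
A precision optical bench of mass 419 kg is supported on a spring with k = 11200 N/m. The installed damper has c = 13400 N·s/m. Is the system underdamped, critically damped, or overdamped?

c_c = 2√(k·m) = 4333 N·s/m; ζ = c/c_c = 13400/4333 = 3.09.
Since ζ > 1 the system is overdamped.

overdamped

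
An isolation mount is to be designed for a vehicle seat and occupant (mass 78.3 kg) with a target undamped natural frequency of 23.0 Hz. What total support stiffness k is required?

1640000 N/m

ω_n = 2πf_n = 2π × 23.0 = 144.5 rad/s.
k = m·ω_n² = 78.3 × 144.5² = 78.3 × 20880 = 1635000 N/m.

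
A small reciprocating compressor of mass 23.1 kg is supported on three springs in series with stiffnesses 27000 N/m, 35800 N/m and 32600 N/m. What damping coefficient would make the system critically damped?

983 N·s/m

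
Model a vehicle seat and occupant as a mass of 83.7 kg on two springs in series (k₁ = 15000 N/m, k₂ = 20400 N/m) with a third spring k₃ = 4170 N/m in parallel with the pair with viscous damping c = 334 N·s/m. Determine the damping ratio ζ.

0.161

Series pair: k_s = k₁k₂/(k₁+k₂) = (15000)(20400)/(15000 + 20400) = 8644 N/m. In parallel with k₃: k_eq = 8644 + 4170 = 12810 N/m.
ω_n = √(k_eq/m) = √(12810/83.7) = 12.37 rad/s.
Critical damping c_c = 2√(k_eq·m) = 2√(12810 × 83.7) = 2071 N·s/m, so ζ = c/c_c = 334/2071 = 0.1613.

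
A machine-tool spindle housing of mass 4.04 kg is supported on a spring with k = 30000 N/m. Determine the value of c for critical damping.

696 N·s/m

c_c = 2√(k·m) = 2√(30000 × 4.04) = 2 × 348.1 = 696.3 N·s/m.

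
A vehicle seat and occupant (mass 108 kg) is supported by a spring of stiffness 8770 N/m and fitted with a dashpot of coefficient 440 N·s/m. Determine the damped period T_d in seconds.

0.716 s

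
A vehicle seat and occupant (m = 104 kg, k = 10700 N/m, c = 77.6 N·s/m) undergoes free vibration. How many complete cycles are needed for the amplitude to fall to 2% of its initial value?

17 cycles

ζ = c/(2√(km)) = 77.6/(2√(10700 × 104)) = 77.6/2110 = 0.03678.
Logarithmic decrement δ = 2πζ/√(1 − ζ²) = 2π × 0.03678/√(1 − 0.00135) = 0.2313.
x_n/x₀ = e^(−nδ) ≤ 0.02; take ln: n ≥ ln(1/0.02)/δ = 3.912/0.2313 = 16.92.
So 17 complete cycles are required.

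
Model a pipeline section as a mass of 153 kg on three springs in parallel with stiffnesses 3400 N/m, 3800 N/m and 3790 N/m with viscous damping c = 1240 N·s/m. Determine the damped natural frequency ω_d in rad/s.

7.44 rad/s

Parallel springs add: k_eq = 3400 + 3800 + 3790 = 10990 N/m.
ω_n = √(k_eq/m) = √(10990/153) = 8.475 rad/s.
Critical damping c_c = 2√(k_eq·m) = 2√(10990 × 153) = 2593 N·s/m, so ζ = c/c_c = 1240/2593 = 0.4781.
ω_d = ω_n√(1 − ζ²) = 8.475 × √(1 − 0.229) = 7.444 rad/s.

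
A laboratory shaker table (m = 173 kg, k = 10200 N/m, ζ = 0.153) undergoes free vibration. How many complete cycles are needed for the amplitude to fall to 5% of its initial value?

4 cycles

Logarithmic decrement δ = 2πζ/√(1 − ζ²) = 2π × 0.1530/√(1 − 0.0234) = 0.9728.
x_n/x₀ = e^(−nδ) ≤ 0.05; take ln: n ≥ ln(1/0.05)/δ = 2.996/0.9728 = 3.080.
So 4 complete cycles are required.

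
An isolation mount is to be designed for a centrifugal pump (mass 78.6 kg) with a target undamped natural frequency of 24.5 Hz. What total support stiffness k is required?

1860000 N/m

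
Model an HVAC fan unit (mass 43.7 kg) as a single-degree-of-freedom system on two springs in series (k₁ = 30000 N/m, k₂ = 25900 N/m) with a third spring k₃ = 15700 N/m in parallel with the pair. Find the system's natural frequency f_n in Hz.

4.14 Hz

Series pair: k_s = k₁k₂/(k₁+k₂) = (30000)(25900)/(30000 + 25900) = 13900 N/m. In parallel with k₃: k_eq = 13900 + 15700 = 29600 N/m.
ω_n = √(k_eq/m) = √(29600/43.7) = √677.3 = 26.03 rad/s.
f_n = ω_n/(2π) = 26.03/6.283 = 4.142 Hz.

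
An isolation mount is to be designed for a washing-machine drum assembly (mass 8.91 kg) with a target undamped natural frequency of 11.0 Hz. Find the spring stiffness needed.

ω_n = 2πf_n = 2π × 11.0 = 69.12 rad/s.
k = m·ω_n² = 8.91 × 69.12² = 8.91 × 4777 = 42560 N/m.

42600 N/m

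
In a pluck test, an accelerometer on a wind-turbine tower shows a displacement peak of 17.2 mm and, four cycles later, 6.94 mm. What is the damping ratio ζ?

0.0361

Logarithmic decrement δ = (1/n)·ln(x₀/x_n) = (1/4)·ln(17.2/6.94) = (1/4)·ln(2.478) = 0.2269.
ζ = δ/√(4π² + δ²) = 0.2269/√(39.48 + 0.0515) = 0.2269/6.287 = 0.03609.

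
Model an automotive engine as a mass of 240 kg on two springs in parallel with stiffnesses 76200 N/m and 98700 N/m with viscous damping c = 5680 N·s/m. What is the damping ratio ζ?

0.438

Parallel springs add: k_eq = 76200 + 98700 = 174900 N/m.
ω_n = √(k_eq/m) = √(174900/240) = 27.00 rad/s.
Critical damping c_c = 2√(k_eq·m) = 2√(174900 × 240) = 12960 N·s/m, so ζ = c/c_c = 5680/12960 = 0.4383.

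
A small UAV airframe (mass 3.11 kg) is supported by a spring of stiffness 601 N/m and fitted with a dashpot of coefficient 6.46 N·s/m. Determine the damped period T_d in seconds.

ω_n = √(k/m) = √(601.0/3.11) = 13.90 rad/s.
Critical damping c_c = 2√(k·m) = 2√(601.0 × 3.11) = 86.47 N·s/m, so ζ = c/c_c = 6.46/86.47 = 0.07471.
ω_d = ω_n√(1 − ζ²) = 13.90 × √(1 − 0.00558) = 13.86 rad/s.
T_d = 2π/ω_d = 0.4533 s.

0.453 s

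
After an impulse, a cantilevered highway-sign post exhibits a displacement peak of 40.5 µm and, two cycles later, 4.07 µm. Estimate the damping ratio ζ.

0.180

Logarithmic decrement δ = (1/n)·ln(x₀/x_n) = (1/2)·ln(40.5/4.07) = (1/2)·ln(9.951) = 1.149.
ζ = δ/√(4π² + δ²) = 1.149/√(39.48 + 1.32) = 1.149/6.387 = 0.1799.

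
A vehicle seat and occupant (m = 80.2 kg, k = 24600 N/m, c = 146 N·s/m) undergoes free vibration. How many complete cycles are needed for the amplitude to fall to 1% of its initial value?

ζ = c/(2√(km)) = 146/(2√(24600 × 80.2)) = 146/2809 = 0.05197.
Logarithmic decrement δ = 2πζ/√(1 − ζ²) = 2π × 0.05197/√(1 − 0.00270) = 0.3270.
x_n/x₀ = e^(−nδ) ≤ 0.01; take ln: n ≥ ln(1/0.01)/δ = 4.605/0.3270 = 14.08.
So 15 complete cycles are required.

15 cycles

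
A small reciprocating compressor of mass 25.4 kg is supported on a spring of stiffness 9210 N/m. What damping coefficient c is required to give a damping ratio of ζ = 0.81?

c_c = 2√(k·m) = 2√(9210 × 25.4) = 967.3 N·s/m.
c = ζ·c_c = 0.81 × 967.3 = 783.5 N·s/m.

784 N·s/m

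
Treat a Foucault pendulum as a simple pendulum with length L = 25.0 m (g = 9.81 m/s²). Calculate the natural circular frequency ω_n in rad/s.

For a simple pendulum ω_n = √(g/L) = √(9.81/25.0) = √0.3924 = 0.6264 rad/s.

0.626 rad/s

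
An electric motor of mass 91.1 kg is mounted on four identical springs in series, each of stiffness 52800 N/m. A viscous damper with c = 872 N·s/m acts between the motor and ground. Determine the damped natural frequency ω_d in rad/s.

Series springs: 1/k_eq = 4/52800, so k_eq = 52800/4 = 13200 N/m.
ω_n = √(k_eq/m) = √(13200/91.1) = 12.04 rad/s.
Critical damping c_c = 2√(k_eq·m) = 2√(13200 × 91.1) = 2193 N·s/m, so ζ = c/c_c = 872/2193 = 0.3976.
ω_d = ω_n√(1 − ζ²) = 12.04 × √(1 − 0.158) = 11.04 rad/s.

11.0 rad/s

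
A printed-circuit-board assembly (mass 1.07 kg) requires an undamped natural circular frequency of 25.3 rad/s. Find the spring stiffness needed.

685 N/m

k = m·ω_n² = 1.07 × 25.30² = 1.07 × 640.1 = 684.9 N/m.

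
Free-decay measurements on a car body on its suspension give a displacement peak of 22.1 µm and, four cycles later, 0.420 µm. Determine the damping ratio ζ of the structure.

Logarithmic decrement δ = (1/n)·ln(x₀/x_n) = (1/4)·ln(22.1/0.420) = (1/4)·ln(52.62) = 0.9908.
ζ = δ/√(4π² + δ²) = 0.9908/√(39.48 + 0.982) = 0.9908/6.361 = 0.1558.

0.156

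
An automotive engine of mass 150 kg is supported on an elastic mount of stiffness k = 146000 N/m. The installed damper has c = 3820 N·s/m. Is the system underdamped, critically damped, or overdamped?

underdamped

c_c = 2√(k·m) = 9359 N·s/m; ζ = c/c_c = 3820/9359 = 0.408.
Since ζ < 1 the system is underdamped.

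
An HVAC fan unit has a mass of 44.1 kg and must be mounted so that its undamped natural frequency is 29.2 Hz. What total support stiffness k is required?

ω_n = 2πf_n = 2π × 29.2 = 183.5 rad/s.
k = m·ω_n² = 44.1 × 183.5² = 44.1 × 33660 = 1484000 N/m.

1480000 N/m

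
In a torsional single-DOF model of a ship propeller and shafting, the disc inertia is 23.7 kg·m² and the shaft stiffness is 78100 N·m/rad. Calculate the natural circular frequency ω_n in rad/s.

ω_n = √(k_t/J) = √(78100/23.7) = √3295 = 57.41 rad/s.

57.4 rad/s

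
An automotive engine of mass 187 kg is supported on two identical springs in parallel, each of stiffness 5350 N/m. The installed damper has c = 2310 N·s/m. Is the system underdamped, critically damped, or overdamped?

Parallel springs add: k_eq = 2 × 5350 = 10700 N/m.
c_c = 2√(k_eq·m) = 2829 N·s/m; ζ = c/c_c = 2310/2829 = 0.817.
Since ζ < 1 the system is underdamped.

underdamped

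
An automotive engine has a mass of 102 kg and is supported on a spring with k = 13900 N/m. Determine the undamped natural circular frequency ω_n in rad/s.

ω_n = √(k/m) = √(13900/102) = √136.3 = 11.67 rad/s.

11.7 rad/s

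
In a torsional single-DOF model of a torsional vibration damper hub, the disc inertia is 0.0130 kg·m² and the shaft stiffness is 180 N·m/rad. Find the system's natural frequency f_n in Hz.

18.7 Hz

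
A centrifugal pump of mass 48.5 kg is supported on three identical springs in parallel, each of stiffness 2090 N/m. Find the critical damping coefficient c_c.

1100 N·s/m

Parallel springs add: k_eq = 3 × 2090 = 6270 N/m.
c_c = 2√(k_eq·m) = 2√(6270 × 48.5) = 2 × 551.4 = 1103 N·s/m.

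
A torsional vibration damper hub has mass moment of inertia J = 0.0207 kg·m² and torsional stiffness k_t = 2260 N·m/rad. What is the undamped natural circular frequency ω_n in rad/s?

330 rad/s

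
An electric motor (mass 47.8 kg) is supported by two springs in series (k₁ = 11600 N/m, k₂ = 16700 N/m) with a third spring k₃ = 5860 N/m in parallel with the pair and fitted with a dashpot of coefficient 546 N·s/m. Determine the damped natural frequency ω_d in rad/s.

15.3 rad/s

Series pair: k_s = k₁k₂/(k₁+k₂) = (11600)(16700)/(11600 + 16700) = 6845 N/m. In parallel with k₃: k_eq = 6845 + 5860 = 12710 N/m.
ω_n = √(k_eq/m) = √(12710/47.8) = 16.30 rad/s.
Critical damping c_c = 2√(k_eq·m) = 2√(12710 × 47.8) = 1559 N·s/m, so ζ = c/c_c = 546/1559 = 0.3503.
ω_d = ω_n√(1 − ζ²) = 16.30 × √(1 − 0.123) = 15.27 rad/s.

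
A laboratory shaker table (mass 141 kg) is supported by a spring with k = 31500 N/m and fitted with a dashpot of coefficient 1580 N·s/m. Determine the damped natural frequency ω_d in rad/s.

ω_n = √(k/m) = √(31500/141) = 14.95 rad/s.
Critical damping c_c = 2√(k·m) = 2√(31500 × 141) = 4215 N·s/m, so ζ = c/c_c = 1580/4215 = 0.3749.
ω_d = ω_n√(1 − ζ²) = 14.95 × √(1 − 0.141) = 13.86 rad/s.

13.9 rad/s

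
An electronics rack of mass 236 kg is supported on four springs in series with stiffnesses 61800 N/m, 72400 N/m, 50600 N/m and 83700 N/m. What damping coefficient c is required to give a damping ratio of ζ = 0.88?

Series springs: 1/k_eq = 1/61800 + 1/72400 + 1/50600 + 1/83700 = 6.170×10^-5, so k_eq = 16210 N/m.
c_c = 2√(k_eq·m) = 2√(16210 × 236) = 3911 N·s/m.
c = ζ·c_c = 0.88 × 3911 = 3442 N·s/m.

3440 N·s/m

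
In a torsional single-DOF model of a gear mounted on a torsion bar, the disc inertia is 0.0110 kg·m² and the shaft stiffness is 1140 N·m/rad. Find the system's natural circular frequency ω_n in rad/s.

322 rad/s

ω_n = √(k_t/J) = √(1140/0.0110) = √103600 = 321.9 rad/s.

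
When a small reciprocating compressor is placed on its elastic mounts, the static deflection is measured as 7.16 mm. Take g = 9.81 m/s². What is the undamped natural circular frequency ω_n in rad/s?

ω_n = √(g/δ_st) = √(9.81/0.00716) = √1370 = 37.02 rad/s.

37.0 rad/s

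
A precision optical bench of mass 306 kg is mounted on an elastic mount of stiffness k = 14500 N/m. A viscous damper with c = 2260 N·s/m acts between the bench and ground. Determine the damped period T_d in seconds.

ω_n = √(k/m) = √(14500/306) = 6.884 rad/s.
Critical damping c_c = 2√(k·m) = 2√(14500 × 306) = 4213 N·s/m, so ζ = c/c_c = 2260/4213 = 0.5365.
ω_d = ω_n√(1 − ζ²) = 6.884 × √(1 − 0.288) = 5.809 rad/s.
T_d = 2π/ω_d = 1.082 s.

1.08 s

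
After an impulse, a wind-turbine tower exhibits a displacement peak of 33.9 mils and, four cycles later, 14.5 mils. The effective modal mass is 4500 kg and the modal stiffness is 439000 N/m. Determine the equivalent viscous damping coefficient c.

Logarithmic decrement δ = (1/n)·ln(x₀/x_n) = (1/4)·ln(33.9/14.5) = (1/4)·ln(2.338) = 0.2123.
ζ = δ/√(4π² + δ²) = 0.2123/√(39.48 + 0.0451) = 0.2123/6.287 = 0.03377.
c = ζ · 2√(km) = 0.03377 × 2√(439000 × 4500) = 0.03377 × 88890 = 3002 N·s/m.

3000 N·s/m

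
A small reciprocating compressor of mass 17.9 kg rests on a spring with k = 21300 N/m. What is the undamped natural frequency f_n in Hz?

ω_n = √(k/m) = √(21300/17.9) = √1190 = 34.50 rad/s.
f_n = ω_n/(2π) = 34.50/6.283 = 5.490 Hz.

5.49 Hz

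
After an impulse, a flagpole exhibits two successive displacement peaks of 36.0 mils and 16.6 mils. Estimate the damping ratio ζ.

0.122

Logarithmic decrement δ = (1/n)·ln(x₀/x_n) = (1/1)·ln(36.0/16.6) = (1/1)·ln(2.169) = 0.7741.
ζ = δ/√(4π² + δ²) = 0.7741/√(39.48 + 0.599) = 0.7741/6.331 = 0.1223.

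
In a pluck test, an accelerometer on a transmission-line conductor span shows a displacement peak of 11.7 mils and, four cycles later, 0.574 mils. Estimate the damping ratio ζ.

Logarithmic decrement δ = (1/n)·ln(x₀/x_n) = (1/4)·ln(11.7/0.574) = (1/4)·ln(20.38) = 0.7537.
ζ = δ/√(4π² + δ²) = 0.7537/√(39.48 + 0.568) = 0.7537/6.328 = 0.1191.

0.119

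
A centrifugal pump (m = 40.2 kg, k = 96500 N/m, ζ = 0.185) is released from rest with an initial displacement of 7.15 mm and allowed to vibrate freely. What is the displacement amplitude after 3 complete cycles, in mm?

0.206 mm

Logarithmic decrement δ = 2πζ/√(1 − ζ²) = 2π × 0.1850/√(1 − 0.0342) = 1.183.
After n cycles, x_n/x₀ = e^(−nδ), so x_3 = 7.15 × e^(−3 × 1.183) = 7.15 × 0.02877 = 0.2057 mm.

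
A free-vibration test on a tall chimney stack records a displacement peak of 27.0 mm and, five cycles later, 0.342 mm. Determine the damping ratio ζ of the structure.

0.138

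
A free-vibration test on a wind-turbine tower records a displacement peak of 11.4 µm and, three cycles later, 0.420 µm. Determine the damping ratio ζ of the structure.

Logarithmic decrement δ = (1/n)·ln(x₀/x_n) = (1/3)·ln(11.4/0.420) = (1/3)·ln(27.14) = 1.100.
ζ = δ/√(4π² + δ²) = 1.100/√(39.48 + 1.21) = 1.100/6.379 = 0.1725.

0.173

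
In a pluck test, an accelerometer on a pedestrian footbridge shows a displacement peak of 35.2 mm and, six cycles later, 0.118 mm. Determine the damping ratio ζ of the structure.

0.149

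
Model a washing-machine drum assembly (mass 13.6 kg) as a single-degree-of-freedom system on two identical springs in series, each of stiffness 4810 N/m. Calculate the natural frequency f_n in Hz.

Series springs: 1/k_eq = 2/4810, so k_eq = 4810/2 = 2405 N/m.
ω_n = √(k_eq/m) = √(2405/13.6) = √176.8 = 13.30 rad/s.
f_n = ω_n/(2π) = 13.30/6.283 = 2.116 Hz.

2.12 Hz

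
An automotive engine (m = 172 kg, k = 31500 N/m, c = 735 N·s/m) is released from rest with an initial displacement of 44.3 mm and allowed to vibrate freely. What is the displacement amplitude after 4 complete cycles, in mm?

ζ = c/(2√(km)) = 735/(2√(31500 × 172)) = 735/4655 = 0.1579.
Logarithmic decrement δ = 2πζ/√(1 − ζ²) = 2π × 0.1579/√(1 − 0.0249) = 1.005.
After n cycles, x_n/x₀ = e^(−nδ), so x_4 = 44.3 × e^(−4 × 1.005) = 44.3 × 0.01798 = 0.7965 mm.

0.797 mm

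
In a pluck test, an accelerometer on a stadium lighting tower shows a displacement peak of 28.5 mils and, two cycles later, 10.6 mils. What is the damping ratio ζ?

0.0785

Logarithmic decrement δ = (1/n)·ln(x₀/x_n) = (1/2)·ln(28.5/10.6) = (1/2)·ln(2.689) = 0.4945.
ζ = δ/√(4π² + δ²) = 0.4945/√(39.48 + 0.245) = 0.4945/6.303 = 0.07846.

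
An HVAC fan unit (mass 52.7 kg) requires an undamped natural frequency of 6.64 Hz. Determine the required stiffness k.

91700 N/m

ω_n = 2πf_n = 2π × 6.64 = 41.72 rad/s.
k = m·ω_n² = 52.7 × 41.72² = 52.7 × 1741 = 91730 N/m.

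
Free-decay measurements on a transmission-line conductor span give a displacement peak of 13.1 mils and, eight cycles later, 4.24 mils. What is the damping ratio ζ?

0.0224

Logarithmic decrement δ = (1/n)·ln(x₀/x_n) = (1/8)·ln(13.1/4.24) = (1/8)·ln(3.090) = 0.1410.
ζ = δ/√(4π² + δ²) = 0.1410/√(39.48 + 0.0199) = 0.1410/6.285 = 0.02244.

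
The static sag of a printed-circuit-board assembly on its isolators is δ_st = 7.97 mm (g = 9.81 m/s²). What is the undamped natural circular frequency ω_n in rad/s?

35.1 rad/s

ω_n = √(g/δ_st) = √(9.81/0.00797) = √1231 = 35.08 rad/s.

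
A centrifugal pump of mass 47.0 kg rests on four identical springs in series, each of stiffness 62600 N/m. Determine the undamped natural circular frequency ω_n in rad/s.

Series springs: 1/k_eq = 4/62600, so k_eq = 62600/4 = 15650 N/m.
ω_n = √(k_eq/m) = √(15650/47.0) = √333.0 = 18.25 rad/s.

18.2 rad/s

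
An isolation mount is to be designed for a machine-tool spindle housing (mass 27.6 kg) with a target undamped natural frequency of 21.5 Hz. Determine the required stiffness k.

ω_n = 2πf_n = 2π × 21.5 = 135.1 rad/s.
k = m·ω_n² = 27.6 × 135.1² = 27.6 × 18250 = 503700 N/m.

504000 N/m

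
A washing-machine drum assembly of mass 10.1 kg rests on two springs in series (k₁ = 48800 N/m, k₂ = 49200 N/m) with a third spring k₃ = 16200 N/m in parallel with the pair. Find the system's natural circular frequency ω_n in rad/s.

63.5 rad/s

Series pair: k_s = k₁k₂/(k₁+k₂) = (48800)(49200)/(48800 + 49200) = 24500 N/m. In parallel with k₃: k_eq = 24500 + 16200 = 40700 N/m.
ω_n = √(k_eq/m) = √(40700/10.1) = √4030 = 63.48 rad/s.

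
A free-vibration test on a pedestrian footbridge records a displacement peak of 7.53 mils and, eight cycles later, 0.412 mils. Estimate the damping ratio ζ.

0.0577

Logarithmic decrement δ = (1/n)·ln(x₀/x_n) = (1/8)·ln(7.53/0.412) = (1/8)·ln(18.28) = 0.3632.
ζ = δ/√(4π² + δ²) = 0.3632/√(39.48 + 0.132) = 0.3632/6.294 = 0.05771.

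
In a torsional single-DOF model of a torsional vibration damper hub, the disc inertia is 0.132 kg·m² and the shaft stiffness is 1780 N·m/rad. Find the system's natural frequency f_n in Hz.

18.5 Hz

ω_n = √(k_t/J) = √(1780/0.132) = √13480 = 116.1 rad/s.
f_n = ω_n/(2π) = 116.1/6.283 = 18.48 Hz.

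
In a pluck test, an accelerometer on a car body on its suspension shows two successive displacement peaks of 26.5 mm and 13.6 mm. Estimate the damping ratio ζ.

0.106

Logarithmic decrement δ = (1/n)·ln(x₀/x_n) = (1/1)·ln(26.5/13.6) = (1/1)·ln(1.949) = 0.6671.
ζ = δ/√(4π² + δ²) = 0.6671/√(39.48 + 0.445) = 0.6671/6.318 = 0.1056.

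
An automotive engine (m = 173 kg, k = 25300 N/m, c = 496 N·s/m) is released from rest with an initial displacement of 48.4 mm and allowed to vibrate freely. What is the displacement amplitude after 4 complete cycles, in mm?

ζ = c/(2√(km)) = 496/(2√(25300 × 173)) = 496/4184 = 0.1185.
Logarithmic decrement δ = 2πζ/√(1 − ζ²) = 2π × 0.1185/√(1 − 0.0141) = 0.7501.
After n cycles, x_n/x₀ = e^(−nδ), so x_4 = 48.4 × e^(−4 × 0.7501) = 48.4 × 0.04977 = 2.409 mm.

2.41 mm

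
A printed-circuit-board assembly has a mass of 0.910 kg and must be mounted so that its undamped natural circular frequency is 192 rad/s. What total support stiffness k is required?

33500 N/m

k = m·ω_n² = 0.910 × 192.0² = 0.910 × 36860 = 33550 N/m.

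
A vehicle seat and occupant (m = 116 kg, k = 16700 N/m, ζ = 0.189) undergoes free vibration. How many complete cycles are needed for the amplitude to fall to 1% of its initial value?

4 cycles

Logarithmic decrement δ = 2πζ/√(1 − ζ²) = 2π × 0.1890/√(1 − 0.0357) = 1.209.
x_n/x₀ = e^(−nδ) ≤ 0.01; take ln: n ≥ ln(1/0.01)/δ = 4.605/1.209 = 3.808.
So 4 complete cycles are required.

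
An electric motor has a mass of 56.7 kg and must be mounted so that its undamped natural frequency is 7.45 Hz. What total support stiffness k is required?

124000 N/m

ω_n = 2πf_n = 2π × 7.45 = 46.81 rad/s.
k = m·ω_n² = 56.7 × 46.81² = 56.7 × 2191 = 124200 N/m.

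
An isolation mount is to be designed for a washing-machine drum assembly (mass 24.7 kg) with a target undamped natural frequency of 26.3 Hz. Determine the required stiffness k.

674000 N/m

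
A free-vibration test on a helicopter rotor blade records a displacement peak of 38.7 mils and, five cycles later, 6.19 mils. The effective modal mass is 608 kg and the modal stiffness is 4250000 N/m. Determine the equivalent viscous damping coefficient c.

5920 N·s/m

Logarithmic decrement δ = (1/n)·ln(x₀/x_n) = (1/5)·ln(38.7/6.19) = (1/5)·ln(6.252) = 0.3666.
ζ = δ/√(4π² + δ²) = 0.3666/√(39.48 + 0.134) = 0.3666/6.294 = 0.05824.
c = ζ · 2√(km) = 0.05824 × 2√(4250000 × 608) = 0.05824 × 101700 = 5921 N·s/m.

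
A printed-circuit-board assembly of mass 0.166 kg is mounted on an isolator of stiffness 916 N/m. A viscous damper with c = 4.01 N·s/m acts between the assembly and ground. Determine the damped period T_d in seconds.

ω_n = √(k/m) = √(916.0/0.166) = 74.28 rad/s.
Critical damping c_c = 2√(k·m) = 2√(916.0 × 0.166) = 24.66 N·s/m, so ζ = c/c_c = 4.01/24.66 = 0.1626.
ω_d = ω_n√(1 − ζ²) = 74.28 × √(1 − 0.0264) = 73.30 rad/s.
T_d = 2π/ω_d = 0.08572 s.

0.0857 s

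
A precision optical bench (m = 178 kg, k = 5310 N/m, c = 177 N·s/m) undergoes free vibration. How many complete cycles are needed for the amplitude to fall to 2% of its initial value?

ζ = c/(2√(km)) = 177/(2√(5310 × 178)) = 177/1944 = 0.09103.
Logarithmic decrement δ = 2πζ/√(1 − ζ²) = 2π × 0.09103/√(1 − 0.00829) = 0.5743.
x_n/x₀ = e^(−nδ) ≤ 0.02; take ln: n ≥ ln(1/0.02)/δ = 3.912/0.5743 = 6.811.
So 7 complete cycles are required.

7 cycles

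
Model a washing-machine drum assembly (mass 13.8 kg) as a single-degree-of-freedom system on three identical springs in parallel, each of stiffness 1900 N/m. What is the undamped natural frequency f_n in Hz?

Parallel springs add: k_eq = 3 × 1900 = 5700 N/m.
ω_n = √(k_eq/m) = √(5700/13.8) = √413.0 = 20.32 rad/s.
f_n = ω_n/(2π) = 20.32/6.283 = 3.235 Hz.

3.23 Hz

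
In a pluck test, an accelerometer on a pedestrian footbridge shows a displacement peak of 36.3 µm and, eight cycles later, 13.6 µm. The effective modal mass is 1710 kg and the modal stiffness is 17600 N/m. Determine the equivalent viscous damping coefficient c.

214 N·s/m

Logarithmic decrement δ = (1/n)·ln(x₀/x_n) = (1/8)·ln(36.3/13.6) = (1/8)·ln(2.669) = 0.1227.
ζ = δ/√(4π² + δ²) = 0.1227/√(39.48 + 0.0151) = 0.1227/6.284 = 0.01953.
c = ζ · 2√(km) = 0.01953 × 2√(17600 × 1710) = 0.01953 × 10970 = 214.3 N·s/m.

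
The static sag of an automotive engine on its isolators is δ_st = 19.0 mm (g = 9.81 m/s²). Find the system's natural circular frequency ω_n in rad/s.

ω_n = √(g/δ_st) = √(9.81/0.0190) = √516.3 = 22.72 rad/s.

22.7 rad/s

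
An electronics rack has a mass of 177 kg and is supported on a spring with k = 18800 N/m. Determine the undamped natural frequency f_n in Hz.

1.64 Hz

ω_n = √(k/m) = √(18800/177) = √106.2 = 10.31 rad/s.
f_n = ω_n/(2π) = 10.31/6.283 = 1.640 Hz.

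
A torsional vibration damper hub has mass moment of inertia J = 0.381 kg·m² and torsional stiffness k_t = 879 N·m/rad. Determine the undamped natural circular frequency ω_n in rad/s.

ω_n = √(k_t/J) = √(879/0.381) = √2307 = 48.03 rad/s.

48.0 rad/s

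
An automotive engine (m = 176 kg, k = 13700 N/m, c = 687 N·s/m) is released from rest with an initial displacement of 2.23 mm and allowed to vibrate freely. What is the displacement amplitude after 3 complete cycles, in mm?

0.0310 mm

ζ = c/(2√(km)) = 687/(2√(13700 × 176)) = 687/3106 = 0.2212.
Logarithmic decrement δ = 2πζ/√(1 − ζ²) = 2π × 0.2212/√(1 − 0.0489) = 1.425.
After n cycles, x_n/x₀ = e^(−nδ), so x_3 = 2.23 × e^(−3 × 1.425) = 2.23 × 0.01390 = 0.03100 mm.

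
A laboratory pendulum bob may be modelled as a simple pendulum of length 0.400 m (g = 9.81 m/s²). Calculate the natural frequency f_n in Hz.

0.788 Hz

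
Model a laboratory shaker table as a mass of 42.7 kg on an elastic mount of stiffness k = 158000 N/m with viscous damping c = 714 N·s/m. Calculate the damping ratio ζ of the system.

ω_n = √(k/m) = √(158000/42.7) = 60.83 rad/s.
Critical damping c_c = 2√(k·m) = 2√(158000 × 42.7) = 5195 N·s/m, so ζ = c/c_c = 714/5195 = 0.1374.

0.137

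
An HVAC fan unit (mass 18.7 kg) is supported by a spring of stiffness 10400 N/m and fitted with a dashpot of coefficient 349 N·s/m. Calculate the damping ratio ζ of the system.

0.396

ω_n = √(k/m) = √(10400/18.7) = 23.58 rad/s.
Critical damping c_c = 2√(k·m) = 2√(10400 × 18.7) = 882.0 N·s/m, so ζ = c/c_c = 349/882.0 = 0.3957.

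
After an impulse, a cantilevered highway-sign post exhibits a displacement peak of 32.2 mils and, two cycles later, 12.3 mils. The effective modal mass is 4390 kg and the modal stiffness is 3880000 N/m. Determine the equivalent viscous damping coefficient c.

Logarithmic decrement δ = (1/n)·ln(x₀/x_n) = (1/2)·ln(32.2/12.3) = (1/2)·ln(2.618) = 0.4812.
ζ = δ/√(4π² + δ²) = 0.4812/√(39.48 + 0.232) = 0.4812/6.302 = 0.07636.
c = ζ · 2√(km) = 0.07636 × 2√(3880000 × 4390) = 0.07636 × 261000 = 19930 N·s/m.

19900 N·s/m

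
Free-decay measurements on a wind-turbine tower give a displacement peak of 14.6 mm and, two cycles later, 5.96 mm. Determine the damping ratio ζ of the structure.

0.0711

Logarithmic decrement δ = (1/n)·ln(x₀/x_n) = (1/2)·ln(14.6/5.96) = (1/2)·ln(2.450) = 0.4480.
ζ = δ/√(4π² + δ²) = 0.4480/√(39.48 + 0.201) = 0.4480/6.299 = 0.07112.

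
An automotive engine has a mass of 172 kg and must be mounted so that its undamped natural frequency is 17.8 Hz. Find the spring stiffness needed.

2150000 N/m

ω_n = 2πf_n = 2π × 17.8 = 111.8 rad/s.
k = m·ω_n² = 172 × 111.8² = 172 × 12510 = 2151000 N/m.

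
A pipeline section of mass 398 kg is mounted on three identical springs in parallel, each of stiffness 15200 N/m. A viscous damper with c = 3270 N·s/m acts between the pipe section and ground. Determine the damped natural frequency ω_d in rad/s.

Parallel springs add: k_eq = 3 × 15200 = 45600 N/m.
ω_n = √(k_eq/m) = √(45600/398) = 10.70 rad/s.
Critical damping c_c = 2√(k_eq·m) = 2√(45600 × 398) = 8520 N·s/m, so ζ = c/c_c = 3270/8520 = 0.3838.
ω_d = ω_n√(1 − ζ²) = 10.70 × √(1 − 0.147) = 9.884 rad/s.

9.88 rad/s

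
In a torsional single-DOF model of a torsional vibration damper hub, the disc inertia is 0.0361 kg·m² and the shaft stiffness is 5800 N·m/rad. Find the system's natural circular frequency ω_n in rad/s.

401 rad/s

ω_n = √(k_t/J) = √(5800/0.0361) = √160700 = 400.8 rad/s.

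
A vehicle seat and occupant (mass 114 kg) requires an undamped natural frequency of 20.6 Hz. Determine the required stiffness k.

ω_n = 2πf_n = 2π × 20.6 = 129.4 rad/s.
k = m·ω_n² = 114 × 129.4² = 114 × 16750 = 1910000 N/m.

1910000 N/m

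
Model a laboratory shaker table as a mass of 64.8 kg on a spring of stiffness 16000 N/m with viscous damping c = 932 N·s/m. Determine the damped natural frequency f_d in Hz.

ω_n = √(k/m) = √(16000/64.8) = 15.71 rad/s.
Critical damping c_c = 2√(k·m) = 2√(16000 × 64.8) = 2036 N·s/m, so ζ = c/c_c = 932/2036 = 0.4577.
ω_d = ω_n√(1 − ζ²) = 15.71 × √(1 − 0.209) = 13.97 rad/s.
f_d = ω_d/(2π) = 2.224 Hz.

2.22 Hz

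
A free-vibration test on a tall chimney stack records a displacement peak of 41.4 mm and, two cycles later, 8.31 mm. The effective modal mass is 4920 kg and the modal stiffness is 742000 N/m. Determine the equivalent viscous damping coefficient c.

Logarithmic decrement δ = (1/n)·ln(x₀/x_n) = (1/2)·ln(41.4/8.31) = (1/2)·ln(4.982) = 0.8029.
ζ = δ/√(4π² + δ²) = 0.8029/√(39.48 + 0.645) = 0.8029/6.334 = 0.1268.
c = ζ · 2√(km) = 0.1268 × 2√(742000 × 4920) = 0.1268 × 120800 = 15320 N·s/m.

15300 N·s/m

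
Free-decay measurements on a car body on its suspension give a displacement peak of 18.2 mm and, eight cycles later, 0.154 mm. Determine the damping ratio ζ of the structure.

0.0945

Logarithmic decrement δ = (1/n)·ln(x₀/x_n) = (1/8)·ln(18.2/0.154) = (1/8)·ln(118.2) = 0.5965.
ζ = δ/√(4π² + δ²) = 0.5965/√(39.48 + 0.356) = 0.5965/6.311 = 0.09452.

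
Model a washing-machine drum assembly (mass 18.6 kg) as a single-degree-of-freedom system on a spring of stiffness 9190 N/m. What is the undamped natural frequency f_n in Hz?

3.54 Hz

ω_n = √(k/m) = √(9190/18.6) = √494.1 = 22.23 rad/s.
f_n = ω_n/(2π) = 22.23/6.283 = 3.538 Hz.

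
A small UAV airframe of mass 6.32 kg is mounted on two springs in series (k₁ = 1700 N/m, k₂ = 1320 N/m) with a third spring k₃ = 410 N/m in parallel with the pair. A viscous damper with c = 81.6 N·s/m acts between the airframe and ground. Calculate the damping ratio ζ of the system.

Series pair: k_s = k₁k₂/(k₁+k₂) = (1700)(1320)/(1700 + 1320) = 743.0 N/m. In parallel with k₃: k_eq = 743.0 + 410 = 1153 N/m.
ω_n = √(k_eq/m) = √(1153/6.32) = 13.51 rad/s.
Critical damping c_c = 2√(k_eq·m) = 2√(1153 × 6.32) = 170.7 N·s/m, so ζ = c/c_c = 81.6/170.7 = 0.4779.

0.478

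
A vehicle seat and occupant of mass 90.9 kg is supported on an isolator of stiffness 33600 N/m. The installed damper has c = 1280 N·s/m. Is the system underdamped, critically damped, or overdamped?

underdamped

c_c = 2√(k·m) = 3495 N·s/m; ζ = c/c_c = 1280/3495 = 0.366.
Since ζ < 1 the system is underdamped.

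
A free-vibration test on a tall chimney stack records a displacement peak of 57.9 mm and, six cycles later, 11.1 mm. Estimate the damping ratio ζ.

0.0438

Logarithmic decrement δ = (1/n)·ln(x₀/x_n) = (1/6)·ln(57.9/11.1) = (1/6)·ln(5.216) = 0.2753.
ζ = δ/√(4π² + δ²) = 0.2753/√(39.48 + 0.0758) = 0.2753/6.289 = 0.04377.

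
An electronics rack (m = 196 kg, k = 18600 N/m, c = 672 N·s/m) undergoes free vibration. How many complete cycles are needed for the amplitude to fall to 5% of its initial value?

ζ = c/(2√(km)) = 672/(2√(18600 × 196)) = 672/3819 = 0.1760.
Logarithmic decrement δ = 2πζ/√(1 − ζ²) = 2π × 0.1760/√(1 − 0.0310) = 1.123.
x_n/x₀ = e^(−nδ) ≤ 0.05; take ln: n ≥ ln(1/0.05)/δ = 2.996/1.123 = 2.667.
So 3 complete cycles are required.

3 cycles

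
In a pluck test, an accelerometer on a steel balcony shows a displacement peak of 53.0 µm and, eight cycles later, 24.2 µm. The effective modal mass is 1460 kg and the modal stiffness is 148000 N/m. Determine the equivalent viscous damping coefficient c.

Logarithmic decrement δ = (1/n)·ln(x₀/x_n) = (1/8)·ln(53.0/24.2) = (1/8)·ln(2.190) = 0.09799.
ζ = δ/√(4π² + δ²) = 0.09799/√(39.48 + 0.00960) = 0.09799/6.284 = 0.01559.
c = ζ · 2√(km) = 0.01559 × 2√(148000 × 1460) = 0.01559 × 29400 = 458.5 N·s/m.

458 N·s/m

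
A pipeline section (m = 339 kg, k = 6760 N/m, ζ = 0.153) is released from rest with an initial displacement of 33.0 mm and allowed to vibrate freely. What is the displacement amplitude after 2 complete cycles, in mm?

Logarithmic decrement δ = 2πζ/√(1 − ζ²) = 2π × 0.1530/√(1 − 0.0234) = 0.9728.
After n cycles, x_n/x₀ = e^(−nδ), so x_2 = 33.0 × e^(−2 × 0.9728) = 33.0 × 0.1429 = 4.716 mm.

4.72 mm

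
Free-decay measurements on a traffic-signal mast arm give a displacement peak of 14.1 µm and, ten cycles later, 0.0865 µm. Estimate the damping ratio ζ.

0.0808

Logarithmic decrement δ = (1/n)·ln(x₀/x_n) = (1/10)·ln(14.1/0.0865) = (1/10)·ln(163.0) = 0.5094.
ζ = δ/√(4π² + δ²) = 0.5094/√(39.48 + 0.259) = 0.5094/6.304 = 0.08081.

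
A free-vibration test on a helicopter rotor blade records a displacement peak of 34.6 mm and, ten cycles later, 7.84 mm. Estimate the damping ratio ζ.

Logarithmic decrement δ = (1/n)·ln(x₀/x_n) = (1/10)·ln(34.6/7.84) = (1/10)·ln(4.413) = 0.1485.
ζ = δ/√(4π² + δ²) = 0.1485/√(39.48 + 0.0220) = 0.1485/6.285 = 0.02362.

0.0236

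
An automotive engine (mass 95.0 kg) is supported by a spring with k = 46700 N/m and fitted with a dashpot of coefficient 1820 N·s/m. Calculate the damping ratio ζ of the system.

0.432

ω_n = √(k/m) = √(46700/95.0) = 22.17 rad/s.
Critical damping c_c = 2√(k·m) = 2√(46700 × 95.0) = 4213 N·s/m, so ζ = c/c_c = 1820/4213 = 0.4320.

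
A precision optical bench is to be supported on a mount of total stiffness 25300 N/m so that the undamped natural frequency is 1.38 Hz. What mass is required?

337 kg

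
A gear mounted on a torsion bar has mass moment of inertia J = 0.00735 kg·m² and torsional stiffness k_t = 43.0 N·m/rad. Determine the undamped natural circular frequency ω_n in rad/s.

76.5 rad/s

ω_n = √(k_t/J) = √(43.0/0.00735) = √5850 = 76.49 rad/s.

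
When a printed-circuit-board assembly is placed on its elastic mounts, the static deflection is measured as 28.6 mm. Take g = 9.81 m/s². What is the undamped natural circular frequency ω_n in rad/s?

18.5 rad/s

ω_n = √(g/δ_st) = √(9.81/0.0286) = √343.0 = 18.52 rad/s.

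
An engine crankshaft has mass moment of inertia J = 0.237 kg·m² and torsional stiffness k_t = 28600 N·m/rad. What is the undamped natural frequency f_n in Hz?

55.3 Hz

ω_n = √(k_t/J) = √(28600/0.237) = √120700 = 347.4 rad/s.
f_n = ω_n/(2π) = 347.4/6.283 = 55.29 Hz.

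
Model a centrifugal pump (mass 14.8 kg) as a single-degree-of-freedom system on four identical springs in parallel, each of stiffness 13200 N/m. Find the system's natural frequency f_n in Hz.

9.51 Hz

Parallel springs add: k_eq = 4 × 13200 = 52800 N/m.
ω_n = √(k_eq/m) = √(52800/14.8) = √3568 = 59.73 rad/s.
f_n = ω_n/(2π) = 59.73/6.283 = 9.506 Hz.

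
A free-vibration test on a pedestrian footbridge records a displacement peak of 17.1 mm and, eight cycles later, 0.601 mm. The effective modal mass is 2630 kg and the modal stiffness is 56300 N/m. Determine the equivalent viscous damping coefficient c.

1620 N·s/m

Logarithmic decrement δ = (1/n)·ln(x₀/x_n) = (1/8)·ln(17.1/0.601) = (1/8)·ln(28.45) = 0.4185.
ζ = δ/√(4π² + δ²) = 0.4185/√(39.48 + 0.175) = 0.4185/6.297 = 0.06646.
c = ζ · 2√(km) = 0.06646 × 2√(56300 × 2630) = 0.06646 × 24340 = 1618 N·s/m.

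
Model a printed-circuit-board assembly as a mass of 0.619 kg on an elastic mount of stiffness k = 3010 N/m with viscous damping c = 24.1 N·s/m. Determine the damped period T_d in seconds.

ω_n = √(k/m) = √(3010/0.619) = 69.73 rad/s.
Critical damping c_c = 2√(k·m) = 2√(3010 × 0.619) = 86.33 N·s/m, so ζ = c/c_c = 24.1/86.33 = 0.2792.
ω_d = ω_n√(1 − ζ²) = 69.73 × √(1 − 0.0779) = 66.96 rad/s.
T_d = 2π/ω_d = 0.09383 s.

0.0938 s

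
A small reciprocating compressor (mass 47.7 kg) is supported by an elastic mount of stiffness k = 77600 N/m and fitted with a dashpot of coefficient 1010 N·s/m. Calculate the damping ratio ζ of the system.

0.262

ω_n = √(k/m) = √(77600/47.7) = 40.33 rad/s.
Critical damping c_c = 2√(k·m) = 2√(77600 × 47.7) = 3848 N·s/m, so ζ = c/c_c = 1010/3848 = 0.2625.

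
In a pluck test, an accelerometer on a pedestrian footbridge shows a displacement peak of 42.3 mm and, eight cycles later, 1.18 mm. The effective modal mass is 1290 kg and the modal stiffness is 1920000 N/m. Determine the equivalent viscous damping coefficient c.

Logarithmic decrement δ = (1/n)·ln(x₀/x_n) = (1/8)·ln(42.3/1.18) = (1/8)·ln(35.85) = 0.4474.
ζ = δ/√(4π² + δ²) = 0.4474/√(39.48 + 0.200) = 0.4474/6.299 = 0.07103.
c = ζ · 2√(km) = 0.07103 × 2√(1920000 × 1290) = 0.07103 × 99530 = 7070 N·s/m.

7070 N·s/m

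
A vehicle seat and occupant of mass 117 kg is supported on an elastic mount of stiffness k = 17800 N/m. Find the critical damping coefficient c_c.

2890 N·s/m

c_c = 2√(k·m) = 2√(17800 × 117) = 2 × 1443 = 2886 N·s/m.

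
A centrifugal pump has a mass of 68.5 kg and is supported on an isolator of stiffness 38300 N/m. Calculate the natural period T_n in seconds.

0.266 s

ω_n = √(k/m) = √(38300/68.5) = √559.1 = 23.65 rad/s.
T_n = 2π/ω_n = 6.283/23.65 = 0.2657 s.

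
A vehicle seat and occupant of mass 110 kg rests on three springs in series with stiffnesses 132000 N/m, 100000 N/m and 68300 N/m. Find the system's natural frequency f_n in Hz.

2.67 Hz

Series springs: 1/k_eq = 1/132000 + 1/100000 + 1/68300 = 3.222×10^-5, so k_eq = 31040 N/m.
ω_n = √(k_eq/m) = √(31040/110) = √282.2 = 16.80 rad/s.
f_n = ω_n/(2π) = 16.80/6.283 = 2.674 Hz.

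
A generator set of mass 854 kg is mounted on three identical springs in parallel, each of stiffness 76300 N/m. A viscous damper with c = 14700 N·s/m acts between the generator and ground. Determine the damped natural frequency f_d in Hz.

Parallel springs add: k_eq = 3 × 76300 = 228900 N/m.
ω_n = √(k_eq/m) = √(228900/854) = 16.37 rad/s.
Critical damping c_c = 2√(k_eq·m) = 2√(228900 × 854) = 27960 N·s/m, so ζ = c/c_c = 14700/27960 = 0.5257.
ω_d = ω_n√(1 − ζ²) = 16.37 × √(1 − 0.276) = 13.93 rad/s.
f_d = ω_d/(2π) = 2.217 Hz.

2.22 Hz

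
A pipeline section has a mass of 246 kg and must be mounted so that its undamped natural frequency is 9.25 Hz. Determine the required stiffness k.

ω_n = 2πf_n = 2π × 9.25 = 58.12 rad/s.
k = m·ω_n² = 246 × 58.12² = 246 × 3378 = 831000 N/m.

831000 N/m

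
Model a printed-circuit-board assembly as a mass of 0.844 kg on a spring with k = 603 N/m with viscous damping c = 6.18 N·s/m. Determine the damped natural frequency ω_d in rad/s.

26.5 rad/s

ω_n = √(k/m) = √(603.0/0.844) = 26.73 rad/s.
Critical damping c_c = 2√(k·m) = 2√(603.0 × 0.844) = 45.12 N·s/m, so ζ = c/c_c = 6.18/45.12 = 0.1370.
ω_d = ω_n√(1 − ζ²) = 26.73 × √(1 − 0.0188) = 26.48 rad/s.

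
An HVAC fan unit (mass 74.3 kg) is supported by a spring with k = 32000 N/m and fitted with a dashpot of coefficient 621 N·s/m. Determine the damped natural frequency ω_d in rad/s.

ω_n = √(k/m) = √(32000/74.3) = 20.75 rad/s.
Critical damping c_c = 2√(k·m) = 2√(32000 × 74.3) = 3084 N·s/m, so ζ = c/c_c = 621/3084 = 0.2014.
ω_d = ω_n√(1 − ζ²) = 20.75 × √(1 − 0.0405) = 20.33 rad/s.

20.3 rad/s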